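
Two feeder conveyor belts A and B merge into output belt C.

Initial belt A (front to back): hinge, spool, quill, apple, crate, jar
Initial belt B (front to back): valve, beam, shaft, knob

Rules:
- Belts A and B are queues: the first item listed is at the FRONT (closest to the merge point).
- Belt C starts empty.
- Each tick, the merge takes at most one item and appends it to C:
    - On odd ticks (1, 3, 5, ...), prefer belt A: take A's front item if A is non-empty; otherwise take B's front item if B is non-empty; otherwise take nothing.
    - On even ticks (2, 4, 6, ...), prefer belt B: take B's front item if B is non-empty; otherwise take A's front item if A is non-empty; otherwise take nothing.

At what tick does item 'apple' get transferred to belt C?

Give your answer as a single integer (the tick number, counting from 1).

Tick 1: prefer A, take hinge from A; A=[spool,quill,apple,crate,jar] B=[valve,beam,shaft,knob] C=[hinge]
Tick 2: prefer B, take valve from B; A=[spool,quill,apple,crate,jar] B=[beam,shaft,knob] C=[hinge,valve]
Tick 3: prefer A, take spool from A; A=[quill,apple,crate,jar] B=[beam,shaft,knob] C=[hinge,valve,spool]
Tick 4: prefer B, take beam from B; A=[quill,apple,crate,jar] B=[shaft,knob] C=[hinge,valve,spool,beam]
Tick 5: prefer A, take quill from A; A=[apple,crate,jar] B=[shaft,knob] C=[hinge,valve,spool,beam,quill]
Tick 6: prefer B, take shaft from B; A=[apple,crate,jar] B=[knob] C=[hinge,valve,spool,beam,quill,shaft]
Tick 7: prefer A, take apple from A; A=[crate,jar] B=[knob] C=[hinge,valve,spool,beam,quill,shaft,apple]

Answer: 7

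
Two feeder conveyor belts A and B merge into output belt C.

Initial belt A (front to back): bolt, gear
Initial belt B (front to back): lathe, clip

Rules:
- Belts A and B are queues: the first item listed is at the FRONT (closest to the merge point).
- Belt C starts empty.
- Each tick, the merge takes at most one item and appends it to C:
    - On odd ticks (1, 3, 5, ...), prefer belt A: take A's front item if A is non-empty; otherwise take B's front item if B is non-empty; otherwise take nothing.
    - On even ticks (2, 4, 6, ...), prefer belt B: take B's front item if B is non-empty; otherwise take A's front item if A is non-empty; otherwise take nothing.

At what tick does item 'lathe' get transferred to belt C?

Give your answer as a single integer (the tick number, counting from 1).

Answer: 2

Derivation:
Tick 1: prefer A, take bolt from A; A=[gear] B=[lathe,clip] C=[bolt]
Tick 2: prefer B, take lathe from B; A=[gear] B=[clip] C=[bolt,lathe]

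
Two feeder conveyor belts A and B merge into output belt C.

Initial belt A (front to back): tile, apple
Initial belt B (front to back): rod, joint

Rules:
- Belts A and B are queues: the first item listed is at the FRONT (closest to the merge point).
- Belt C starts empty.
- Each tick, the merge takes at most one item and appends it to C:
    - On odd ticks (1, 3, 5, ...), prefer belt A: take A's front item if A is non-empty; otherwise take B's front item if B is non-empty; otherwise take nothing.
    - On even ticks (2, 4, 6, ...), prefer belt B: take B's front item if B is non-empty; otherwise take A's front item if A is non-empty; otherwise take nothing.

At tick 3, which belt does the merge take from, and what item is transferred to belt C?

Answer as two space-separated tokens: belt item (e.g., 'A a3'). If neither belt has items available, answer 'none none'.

Answer: A apple

Derivation:
Tick 1: prefer A, take tile from A; A=[apple] B=[rod,joint] C=[tile]
Tick 2: prefer B, take rod from B; A=[apple] B=[joint] C=[tile,rod]
Tick 3: prefer A, take apple from A; A=[-] B=[joint] C=[tile,rod,apple]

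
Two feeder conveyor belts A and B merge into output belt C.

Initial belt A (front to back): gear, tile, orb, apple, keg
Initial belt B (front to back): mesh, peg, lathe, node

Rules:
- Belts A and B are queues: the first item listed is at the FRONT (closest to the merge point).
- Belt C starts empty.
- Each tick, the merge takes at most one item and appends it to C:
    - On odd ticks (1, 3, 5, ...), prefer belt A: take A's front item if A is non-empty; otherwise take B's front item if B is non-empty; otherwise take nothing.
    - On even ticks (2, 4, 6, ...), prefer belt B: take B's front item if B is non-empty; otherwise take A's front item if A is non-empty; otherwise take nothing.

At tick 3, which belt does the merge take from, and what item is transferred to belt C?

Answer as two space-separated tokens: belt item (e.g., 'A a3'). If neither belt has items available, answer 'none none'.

Tick 1: prefer A, take gear from A; A=[tile,orb,apple,keg] B=[mesh,peg,lathe,node] C=[gear]
Tick 2: prefer B, take mesh from B; A=[tile,orb,apple,keg] B=[peg,lathe,node] C=[gear,mesh]
Tick 3: prefer A, take tile from A; A=[orb,apple,keg] B=[peg,lathe,node] C=[gear,mesh,tile]

Answer: A tile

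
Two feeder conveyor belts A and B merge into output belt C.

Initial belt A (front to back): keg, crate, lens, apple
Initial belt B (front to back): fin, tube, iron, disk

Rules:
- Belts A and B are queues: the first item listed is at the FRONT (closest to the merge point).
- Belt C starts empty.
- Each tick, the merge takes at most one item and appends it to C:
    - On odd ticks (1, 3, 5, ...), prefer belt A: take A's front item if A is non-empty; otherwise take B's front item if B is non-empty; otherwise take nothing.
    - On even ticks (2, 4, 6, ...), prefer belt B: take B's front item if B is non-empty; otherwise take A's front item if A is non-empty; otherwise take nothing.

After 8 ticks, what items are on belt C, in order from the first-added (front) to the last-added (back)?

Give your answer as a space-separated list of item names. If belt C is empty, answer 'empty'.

Answer: keg fin crate tube lens iron apple disk

Derivation:
Tick 1: prefer A, take keg from A; A=[crate,lens,apple] B=[fin,tube,iron,disk] C=[keg]
Tick 2: prefer B, take fin from B; A=[crate,lens,apple] B=[tube,iron,disk] C=[keg,fin]
Tick 3: prefer A, take crate from A; A=[lens,apple] B=[tube,iron,disk] C=[keg,fin,crate]
Tick 4: prefer B, take tube from B; A=[lens,apple] B=[iron,disk] C=[keg,fin,crate,tube]
Tick 5: prefer A, take lens from A; A=[apple] B=[iron,disk] C=[keg,fin,crate,tube,lens]
Tick 6: prefer B, take iron from B; A=[apple] B=[disk] C=[keg,fin,crate,tube,lens,iron]
Tick 7: prefer A, take apple from A; A=[-] B=[disk] C=[keg,fin,crate,tube,lens,iron,apple]
Tick 8: prefer B, take disk from B; A=[-] B=[-] C=[keg,fin,crate,tube,lens,iron,apple,disk]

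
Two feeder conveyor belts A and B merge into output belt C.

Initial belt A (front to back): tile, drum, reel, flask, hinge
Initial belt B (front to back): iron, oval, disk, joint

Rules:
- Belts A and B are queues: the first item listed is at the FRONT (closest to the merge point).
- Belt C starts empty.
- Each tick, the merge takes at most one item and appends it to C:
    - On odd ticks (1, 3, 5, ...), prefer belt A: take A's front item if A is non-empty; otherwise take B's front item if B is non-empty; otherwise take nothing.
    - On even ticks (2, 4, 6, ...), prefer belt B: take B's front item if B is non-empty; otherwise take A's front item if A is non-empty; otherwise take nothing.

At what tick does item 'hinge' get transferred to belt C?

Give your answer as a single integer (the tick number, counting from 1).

Tick 1: prefer A, take tile from A; A=[drum,reel,flask,hinge] B=[iron,oval,disk,joint] C=[tile]
Tick 2: prefer B, take iron from B; A=[drum,reel,flask,hinge] B=[oval,disk,joint] C=[tile,iron]
Tick 3: prefer A, take drum from A; A=[reel,flask,hinge] B=[oval,disk,joint] C=[tile,iron,drum]
Tick 4: prefer B, take oval from B; A=[reel,flask,hinge] B=[disk,joint] C=[tile,iron,drum,oval]
Tick 5: prefer A, take reel from A; A=[flask,hinge] B=[disk,joint] C=[tile,iron,drum,oval,reel]
Tick 6: prefer B, take disk from B; A=[flask,hinge] B=[joint] C=[tile,iron,drum,oval,reel,disk]
Tick 7: prefer A, take flask from A; A=[hinge] B=[joint] C=[tile,iron,drum,oval,reel,disk,flask]
Tick 8: prefer B, take joint from B; A=[hinge] B=[-] C=[tile,iron,drum,oval,reel,disk,flask,joint]
Tick 9: prefer A, take hinge from A; A=[-] B=[-] C=[tile,iron,drum,oval,reel,disk,flask,joint,hinge]

Answer: 9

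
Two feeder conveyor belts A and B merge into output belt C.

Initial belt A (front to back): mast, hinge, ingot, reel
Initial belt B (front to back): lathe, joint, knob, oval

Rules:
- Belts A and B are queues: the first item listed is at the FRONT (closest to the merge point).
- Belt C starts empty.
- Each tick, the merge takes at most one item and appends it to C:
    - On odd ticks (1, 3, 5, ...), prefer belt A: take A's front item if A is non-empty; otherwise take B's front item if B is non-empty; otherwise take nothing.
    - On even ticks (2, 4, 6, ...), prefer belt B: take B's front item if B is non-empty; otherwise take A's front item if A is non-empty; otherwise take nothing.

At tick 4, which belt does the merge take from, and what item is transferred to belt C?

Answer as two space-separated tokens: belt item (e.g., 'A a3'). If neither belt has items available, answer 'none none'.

Tick 1: prefer A, take mast from A; A=[hinge,ingot,reel] B=[lathe,joint,knob,oval] C=[mast]
Tick 2: prefer B, take lathe from B; A=[hinge,ingot,reel] B=[joint,knob,oval] C=[mast,lathe]
Tick 3: prefer A, take hinge from A; A=[ingot,reel] B=[joint,knob,oval] C=[mast,lathe,hinge]
Tick 4: prefer B, take joint from B; A=[ingot,reel] B=[knob,oval] C=[mast,lathe,hinge,joint]

Answer: B joint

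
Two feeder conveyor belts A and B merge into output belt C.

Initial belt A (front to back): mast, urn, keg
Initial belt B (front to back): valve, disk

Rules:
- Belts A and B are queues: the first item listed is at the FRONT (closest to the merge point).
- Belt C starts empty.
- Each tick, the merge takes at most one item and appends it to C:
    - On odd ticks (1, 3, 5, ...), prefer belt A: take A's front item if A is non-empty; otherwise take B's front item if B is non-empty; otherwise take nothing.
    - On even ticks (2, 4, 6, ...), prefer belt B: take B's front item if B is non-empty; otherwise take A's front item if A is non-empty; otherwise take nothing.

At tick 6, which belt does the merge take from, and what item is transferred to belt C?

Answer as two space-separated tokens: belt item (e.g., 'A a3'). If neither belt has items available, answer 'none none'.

Answer: none none

Derivation:
Tick 1: prefer A, take mast from A; A=[urn,keg] B=[valve,disk] C=[mast]
Tick 2: prefer B, take valve from B; A=[urn,keg] B=[disk] C=[mast,valve]
Tick 3: prefer A, take urn from A; A=[keg] B=[disk] C=[mast,valve,urn]
Tick 4: prefer B, take disk from B; A=[keg] B=[-] C=[mast,valve,urn,disk]
Tick 5: prefer A, take keg from A; A=[-] B=[-] C=[mast,valve,urn,disk,keg]
Tick 6: prefer B, both empty, nothing taken; A=[-] B=[-] C=[mast,valve,urn,disk,keg]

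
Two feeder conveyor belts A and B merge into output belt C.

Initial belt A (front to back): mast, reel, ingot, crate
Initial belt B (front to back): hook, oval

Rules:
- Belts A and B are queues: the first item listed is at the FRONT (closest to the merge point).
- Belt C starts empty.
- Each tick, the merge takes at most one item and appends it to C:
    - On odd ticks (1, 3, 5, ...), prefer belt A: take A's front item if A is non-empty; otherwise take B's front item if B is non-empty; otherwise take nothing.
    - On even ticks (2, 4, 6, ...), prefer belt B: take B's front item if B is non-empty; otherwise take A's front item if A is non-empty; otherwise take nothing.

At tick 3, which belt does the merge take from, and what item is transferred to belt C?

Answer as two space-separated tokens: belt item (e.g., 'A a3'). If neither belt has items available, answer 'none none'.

Answer: A reel

Derivation:
Tick 1: prefer A, take mast from A; A=[reel,ingot,crate] B=[hook,oval] C=[mast]
Tick 2: prefer B, take hook from B; A=[reel,ingot,crate] B=[oval] C=[mast,hook]
Tick 3: prefer A, take reel from A; A=[ingot,crate] B=[oval] C=[mast,hook,reel]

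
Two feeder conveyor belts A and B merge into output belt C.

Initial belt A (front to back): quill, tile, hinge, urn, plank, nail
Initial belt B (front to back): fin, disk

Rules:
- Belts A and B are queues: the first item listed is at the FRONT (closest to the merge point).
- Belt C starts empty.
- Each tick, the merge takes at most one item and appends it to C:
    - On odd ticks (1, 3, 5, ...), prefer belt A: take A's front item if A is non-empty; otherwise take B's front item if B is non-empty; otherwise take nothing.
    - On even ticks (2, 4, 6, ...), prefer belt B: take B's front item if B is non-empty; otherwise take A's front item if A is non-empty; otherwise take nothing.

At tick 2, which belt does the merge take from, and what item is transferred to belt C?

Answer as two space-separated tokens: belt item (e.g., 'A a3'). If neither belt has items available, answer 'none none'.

Tick 1: prefer A, take quill from A; A=[tile,hinge,urn,plank,nail] B=[fin,disk] C=[quill]
Tick 2: prefer B, take fin from B; A=[tile,hinge,urn,plank,nail] B=[disk] C=[quill,fin]

Answer: B fin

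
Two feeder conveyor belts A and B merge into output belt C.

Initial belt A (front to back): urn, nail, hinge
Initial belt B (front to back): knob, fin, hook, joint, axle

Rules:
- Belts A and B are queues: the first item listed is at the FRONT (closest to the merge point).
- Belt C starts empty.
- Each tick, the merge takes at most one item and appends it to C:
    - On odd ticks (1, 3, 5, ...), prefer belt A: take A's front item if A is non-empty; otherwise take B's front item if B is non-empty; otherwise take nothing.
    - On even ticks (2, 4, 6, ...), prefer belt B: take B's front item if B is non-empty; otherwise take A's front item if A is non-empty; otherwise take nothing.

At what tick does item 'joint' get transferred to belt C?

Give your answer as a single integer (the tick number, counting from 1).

Answer: 7

Derivation:
Tick 1: prefer A, take urn from A; A=[nail,hinge] B=[knob,fin,hook,joint,axle] C=[urn]
Tick 2: prefer B, take knob from B; A=[nail,hinge] B=[fin,hook,joint,axle] C=[urn,knob]
Tick 3: prefer A, take nail from A; A=[hinge] B=[fin,hook,joint,axle] C=[urn,knob,nail]
Tick 4: prefer B, take fin from B; A=[hinge] B=[hook,joint,axle] C=[urn,knob,nail,fin]
Tick 5: prefer A, take hinge from A; A=[-] B=[hook,joint,axle] C=[urn,knob,nail,fin,hinge]
Tick 6: prefer B, take hook from B; A=[-] B=[joint,axle] C=[urn,knob,nail,fin,hinge,hook]
Tick 7: prefer A, take joint from B; A=[-] B=[axle] C=[urn,knob,nail,fin,hinge,hook,joint]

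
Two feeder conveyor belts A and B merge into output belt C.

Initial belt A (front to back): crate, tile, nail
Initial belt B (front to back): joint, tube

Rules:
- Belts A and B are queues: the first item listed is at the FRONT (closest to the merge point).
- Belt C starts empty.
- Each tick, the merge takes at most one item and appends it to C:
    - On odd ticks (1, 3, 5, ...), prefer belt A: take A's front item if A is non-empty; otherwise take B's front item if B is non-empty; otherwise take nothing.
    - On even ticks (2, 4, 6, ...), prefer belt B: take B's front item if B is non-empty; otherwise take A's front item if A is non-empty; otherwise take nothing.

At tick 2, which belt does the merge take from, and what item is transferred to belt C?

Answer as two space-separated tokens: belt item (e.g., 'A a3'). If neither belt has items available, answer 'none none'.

Tick 1: prefer A, take crate from A; A=[tile,nail] B=[joint,tube] C=[crate]
Tick 2: prefer B, take joint from B; A=[tile,nail] B=[tube] C=[crate,joint]

Answer: B joint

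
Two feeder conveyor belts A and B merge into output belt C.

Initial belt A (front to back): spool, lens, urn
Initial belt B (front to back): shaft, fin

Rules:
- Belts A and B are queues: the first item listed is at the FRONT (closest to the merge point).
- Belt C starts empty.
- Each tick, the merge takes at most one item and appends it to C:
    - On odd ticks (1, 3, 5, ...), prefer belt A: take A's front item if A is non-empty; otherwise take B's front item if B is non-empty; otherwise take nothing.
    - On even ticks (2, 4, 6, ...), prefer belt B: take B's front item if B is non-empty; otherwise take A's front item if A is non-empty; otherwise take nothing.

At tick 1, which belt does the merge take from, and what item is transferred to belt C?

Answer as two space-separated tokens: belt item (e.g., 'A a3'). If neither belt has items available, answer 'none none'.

Tick 1: prefer A, take spool from A; A=[lens,urn] B=[shaft,fin] C=[spool]

Answer: A spool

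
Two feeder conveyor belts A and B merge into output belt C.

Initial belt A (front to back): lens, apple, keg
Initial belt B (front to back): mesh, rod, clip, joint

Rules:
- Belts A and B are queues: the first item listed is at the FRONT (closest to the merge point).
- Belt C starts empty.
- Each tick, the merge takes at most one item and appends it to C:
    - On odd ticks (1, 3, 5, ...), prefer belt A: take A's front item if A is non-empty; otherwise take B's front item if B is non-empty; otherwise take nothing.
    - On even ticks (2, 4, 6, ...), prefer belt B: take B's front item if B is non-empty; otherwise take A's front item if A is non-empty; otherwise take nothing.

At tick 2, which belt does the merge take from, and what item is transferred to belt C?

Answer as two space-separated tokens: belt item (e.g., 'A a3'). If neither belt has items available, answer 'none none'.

Answer: B mesh

Derivation:
Tick 1: prefer A, take lens from A; A=[apple,keg] B=[mesh,rod,clip,joint] C=[lens]
Tick 2: prefer B, take mesh from B; A=[apple,keg] B=[rod,clip,joint] C=[lens,mesh]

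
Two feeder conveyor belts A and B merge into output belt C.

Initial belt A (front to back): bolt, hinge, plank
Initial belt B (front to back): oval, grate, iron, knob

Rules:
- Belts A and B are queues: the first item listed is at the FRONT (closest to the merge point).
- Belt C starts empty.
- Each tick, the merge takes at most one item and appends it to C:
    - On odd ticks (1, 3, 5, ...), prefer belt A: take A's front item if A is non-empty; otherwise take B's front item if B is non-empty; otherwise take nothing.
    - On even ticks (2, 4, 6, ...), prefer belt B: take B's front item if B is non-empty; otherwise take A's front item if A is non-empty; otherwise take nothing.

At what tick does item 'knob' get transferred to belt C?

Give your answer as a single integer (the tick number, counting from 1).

Tick 1: prefer A, take bolt from A; A=[hinge,plank] B=[oval,grate,iron,knob] C=[bolt]
Tick 2: prefer B, take oval from B; A=[hinge,plank] B=[grate,iron,knob] C=[bolt,oval]
Tick 3: prefer A, take hinge from A; A=[plank] B=[grate,iron,knob] C=[bolt,oval,hinge]
Tick 4: prefer B, take grate from B; A=[plank] B=[iron,knob] C=[bolt,oval,hinge,grate]
Tick 5: prefer A, take plank from A; A=[-] B=[iron,knob] C=[bolt,oval,hinge,grate,plank]
Tick 6: prefer B, take iron from B; A=[-] B=[knob] C=[bolt,oval,hinge,grate,plank,iron]
Tick 7: prefer A, take knob from B; A=[-] B=[-] C=[bolt,oval,hinge,grate,plank,iron,knob]

Answer: 7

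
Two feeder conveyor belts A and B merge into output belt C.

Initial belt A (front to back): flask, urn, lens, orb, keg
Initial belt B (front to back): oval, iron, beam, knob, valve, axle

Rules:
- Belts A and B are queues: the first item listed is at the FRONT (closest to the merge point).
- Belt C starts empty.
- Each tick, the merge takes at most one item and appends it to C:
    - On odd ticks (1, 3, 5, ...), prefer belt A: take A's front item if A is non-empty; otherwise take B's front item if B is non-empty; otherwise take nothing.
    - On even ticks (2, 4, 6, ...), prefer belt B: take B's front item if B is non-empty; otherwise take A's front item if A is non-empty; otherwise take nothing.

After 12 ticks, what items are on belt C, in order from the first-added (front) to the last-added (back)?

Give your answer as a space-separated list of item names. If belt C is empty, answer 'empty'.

Tick 1: prefer A, take flask from A; A=[urn,lens,orb,keg] B=[oval,iron,beam,knob,valve,axle] C=[flask]
Tick 2: prefer B, take oval from B; A=[urn,lens,orb,keg] B=[iron,beam,knob,valve,axle] C=[flask,oval]
Tick 3: prefer A, take urn from A; A=[lens,orb,keg] B=[iron,beam,knob,valve,axle] C=[flask,oval,urn]
Tick 4: prefer B, take iron from B; A=[lens,orb,keg] B=[beam,knob,valve,axle] C=[flask,oval,urn,iron]
Tick 5: prefer A, take lens from A; A=[orb,keg] B=[beam,knob,valve,axle] C=[flask,oval,urn,iron,lens]
Tick 6: prefer B, take beam from B; A=[orb,keg] B=[knob,valve,axle] C=[flask,oval,urn,iron,lens,beam]
Tick 7: prefer A, take orb from A; A=[keg] B=[knob,valve,axle] C=[flask,oval,urn,iron,lens,beam,orb]
Tick 8: prefer B, take knob from B; A=[keg] B=[valve,axle] C=[flask,oval,urn,iron,lens,beam,orb,knob]
Tick 9: prefer A, take keg from A; A=[-] B=[valve,axle] C=[flask,oval,urn,iron,lens,beam,orb,knob,keg]
Tick 10: prefer B, take valve from B; A=[-] B=[axle] C=[flask,oval,urn,iron,lens,beam,orb,knob,keg,valve]
Tick 11: prefer A, take axle from B; A=[-] B=[-] C=[flask,oval,urn,iron,lens,beam,orb,knob,keg,valve,axle]
Tick 12: prefer B, both empty, nothing taken; A=[-] B=[-] C=[flask,oval,urn,iron,lens,beam,orb,knob,keg,valve,axle]

Answer: flask oval urn iron lens beam orb knob keg valve axle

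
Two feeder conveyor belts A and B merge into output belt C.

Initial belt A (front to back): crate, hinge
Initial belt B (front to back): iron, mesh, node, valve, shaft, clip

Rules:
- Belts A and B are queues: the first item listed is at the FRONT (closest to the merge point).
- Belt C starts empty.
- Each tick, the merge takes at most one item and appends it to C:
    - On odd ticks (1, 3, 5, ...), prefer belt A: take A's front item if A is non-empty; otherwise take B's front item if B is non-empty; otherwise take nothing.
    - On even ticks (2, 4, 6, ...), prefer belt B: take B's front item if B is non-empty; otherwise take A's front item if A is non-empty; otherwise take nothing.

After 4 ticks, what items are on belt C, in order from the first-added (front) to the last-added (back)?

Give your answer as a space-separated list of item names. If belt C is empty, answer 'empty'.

Tick 1: prefer A, take crate from A; A=[hinge] B=[iron,mesh,node,valve,shaft,clip] C=[crate]
Tick 2: prefer B, take iron from B; A=[hinge] B=[mesh,node,valve,shaft,clip] C=[crate,iron]
Tick 3: prefer A, take hinge from A; A=[-] B=[mesh,node,valve,shaft,clip] C=[crate,iron,hinge]
Tick 4: prefer B, take mesh from B; A=[-] B=[node,valve,shaft,clip] C=[crate,iron,hinge,mesh]

Answer: crate iron hinge mesh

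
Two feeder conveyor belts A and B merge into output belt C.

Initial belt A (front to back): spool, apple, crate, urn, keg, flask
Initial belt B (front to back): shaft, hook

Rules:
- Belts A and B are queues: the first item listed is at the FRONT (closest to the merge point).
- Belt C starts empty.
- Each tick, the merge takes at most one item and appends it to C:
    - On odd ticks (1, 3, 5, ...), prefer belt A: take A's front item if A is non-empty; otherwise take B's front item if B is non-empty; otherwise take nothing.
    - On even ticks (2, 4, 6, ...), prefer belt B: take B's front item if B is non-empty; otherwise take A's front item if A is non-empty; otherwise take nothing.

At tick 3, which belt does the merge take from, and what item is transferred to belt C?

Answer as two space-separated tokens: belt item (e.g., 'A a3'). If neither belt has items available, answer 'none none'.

Answer: A apple

Derivation:
Tick 1: prefer A, take spool from A; A=[apple,crate,urn,keg,flask] B=[shaft,hook] C=[spool]
Tick 2: prefer B, take shaft from B; A=[apple,crate,urn,keg,flask] B=[hook] C=[spool,shaft]
Tick 3: prefer A, take apple from A; A=[crate,urn,keg,flask] B=[hook] C=[spool,shaft,apple]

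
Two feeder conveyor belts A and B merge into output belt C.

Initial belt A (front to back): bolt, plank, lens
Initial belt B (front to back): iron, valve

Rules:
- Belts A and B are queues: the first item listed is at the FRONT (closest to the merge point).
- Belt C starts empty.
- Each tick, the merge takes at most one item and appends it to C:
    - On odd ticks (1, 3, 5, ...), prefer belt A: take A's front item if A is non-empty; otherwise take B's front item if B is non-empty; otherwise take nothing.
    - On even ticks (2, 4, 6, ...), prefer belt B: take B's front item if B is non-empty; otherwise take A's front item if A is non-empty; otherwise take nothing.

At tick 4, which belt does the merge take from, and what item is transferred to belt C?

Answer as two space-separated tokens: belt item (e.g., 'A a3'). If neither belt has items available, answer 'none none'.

Tick 1: prefer A, take bolt from A; A=[plank,lens] B=[iron,valve] C=[bolt]
Tick 2: prefer B, take iron from B; A=[plank,lens] B=[valve] C=[bolt,iron]
Tick 3: prefer A, take plank from A; A=[lens] B=[valve] C=[bolt,iron,plank]
Tick 4: prefer B, take valve from B; A=[lens] B=[-] C=[bolt,iron,plank,valve]

Answer: B valve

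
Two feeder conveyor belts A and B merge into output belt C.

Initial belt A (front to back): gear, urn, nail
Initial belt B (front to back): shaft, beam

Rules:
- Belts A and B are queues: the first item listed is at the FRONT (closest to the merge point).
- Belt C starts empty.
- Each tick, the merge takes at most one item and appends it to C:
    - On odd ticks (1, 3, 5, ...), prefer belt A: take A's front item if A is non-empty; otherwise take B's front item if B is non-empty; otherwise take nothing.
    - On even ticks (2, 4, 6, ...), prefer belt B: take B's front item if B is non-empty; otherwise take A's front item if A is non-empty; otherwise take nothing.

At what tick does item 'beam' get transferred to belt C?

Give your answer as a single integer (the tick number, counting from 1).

Tick 1: prefer A, take gear from A; A=[urn,nail] B=[shaft,beam] C=[gear]
Tick 2: prefer B, take shaft from B; A=[urn,nail] B=[beam] C=[gear,shaft]
Tick 3: prefer A, take urn from A; A=[nail] B=[beam] C=[gear,shaft,urn]
Tick 4: prefer B, take beam from B; A=[nail] B=[-] C=[gear,shaft,urn,beam]

Answer: 4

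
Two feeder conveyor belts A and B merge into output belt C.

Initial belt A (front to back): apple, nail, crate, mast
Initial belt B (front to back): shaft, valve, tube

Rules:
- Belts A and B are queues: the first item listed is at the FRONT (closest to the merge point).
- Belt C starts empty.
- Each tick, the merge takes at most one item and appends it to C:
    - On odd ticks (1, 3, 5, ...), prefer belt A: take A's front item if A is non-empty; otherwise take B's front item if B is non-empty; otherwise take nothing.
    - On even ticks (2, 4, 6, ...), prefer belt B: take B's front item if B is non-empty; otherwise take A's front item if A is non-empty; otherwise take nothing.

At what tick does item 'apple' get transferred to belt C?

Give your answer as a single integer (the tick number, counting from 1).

Answer: 1

Derivation:
Tick 1: prefer A, take apple from A; A=[nail,crate,mast] B=[shaft,valve,tube] C=[apple]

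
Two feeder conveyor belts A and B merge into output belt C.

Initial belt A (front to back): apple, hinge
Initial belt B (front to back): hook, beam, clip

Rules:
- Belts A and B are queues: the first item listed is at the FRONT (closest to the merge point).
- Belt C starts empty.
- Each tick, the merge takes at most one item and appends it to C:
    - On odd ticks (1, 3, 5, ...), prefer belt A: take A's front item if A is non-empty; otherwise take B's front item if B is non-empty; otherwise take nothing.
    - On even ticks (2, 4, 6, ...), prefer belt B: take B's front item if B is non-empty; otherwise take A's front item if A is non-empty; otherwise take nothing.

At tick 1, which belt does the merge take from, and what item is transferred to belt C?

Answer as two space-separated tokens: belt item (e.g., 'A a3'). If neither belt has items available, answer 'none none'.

Answer: A apple

Derivation:
Tick 1: prefer A, take apple from A; A=[hinge] B=[hook,beam,clip] C=[apple]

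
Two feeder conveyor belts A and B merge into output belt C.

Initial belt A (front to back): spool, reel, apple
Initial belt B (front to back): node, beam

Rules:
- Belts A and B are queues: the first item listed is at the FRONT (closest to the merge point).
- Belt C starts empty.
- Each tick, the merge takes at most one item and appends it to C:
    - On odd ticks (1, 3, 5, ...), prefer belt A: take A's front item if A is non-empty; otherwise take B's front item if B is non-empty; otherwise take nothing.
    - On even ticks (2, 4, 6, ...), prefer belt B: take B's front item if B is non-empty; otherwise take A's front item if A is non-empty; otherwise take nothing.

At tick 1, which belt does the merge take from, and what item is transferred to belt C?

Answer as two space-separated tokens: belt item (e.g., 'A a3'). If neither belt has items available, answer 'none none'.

Answer: A spool

Derivation:
Tick 1: prefer A, take spool from A; A=[reel,apple] B=[node,beam] C=[spool]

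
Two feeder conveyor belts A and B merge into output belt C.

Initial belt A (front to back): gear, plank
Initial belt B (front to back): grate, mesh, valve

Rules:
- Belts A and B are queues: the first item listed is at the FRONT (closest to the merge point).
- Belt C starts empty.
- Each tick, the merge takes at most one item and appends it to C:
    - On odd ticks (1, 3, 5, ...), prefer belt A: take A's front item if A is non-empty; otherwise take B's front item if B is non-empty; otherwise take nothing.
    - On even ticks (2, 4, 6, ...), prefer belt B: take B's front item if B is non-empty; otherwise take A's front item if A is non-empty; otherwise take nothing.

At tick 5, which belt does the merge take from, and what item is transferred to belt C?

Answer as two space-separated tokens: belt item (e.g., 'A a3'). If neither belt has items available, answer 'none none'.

Tick 1: prefer A, take gear from A; A=[plank] B=[grate,mesh,valve] C=[gear]
Tick 2: prefer B, take grate from B; A=[plank] B=[mesh,valve] C=[gear,grate]
Tick 3: prefer A, take plank from A; A=[-] B=[mesh,valve] C=[gear,grate,plank]
Tick 4: prefer B, take mesh from B; A=[-] B=[valve] C=[gear,grate,plank,mesh]
Tick 5: prefer A, take valve from B; A=[-] B=[-] C=[gear,grate,plank,mesh,valve]

Answer: B valve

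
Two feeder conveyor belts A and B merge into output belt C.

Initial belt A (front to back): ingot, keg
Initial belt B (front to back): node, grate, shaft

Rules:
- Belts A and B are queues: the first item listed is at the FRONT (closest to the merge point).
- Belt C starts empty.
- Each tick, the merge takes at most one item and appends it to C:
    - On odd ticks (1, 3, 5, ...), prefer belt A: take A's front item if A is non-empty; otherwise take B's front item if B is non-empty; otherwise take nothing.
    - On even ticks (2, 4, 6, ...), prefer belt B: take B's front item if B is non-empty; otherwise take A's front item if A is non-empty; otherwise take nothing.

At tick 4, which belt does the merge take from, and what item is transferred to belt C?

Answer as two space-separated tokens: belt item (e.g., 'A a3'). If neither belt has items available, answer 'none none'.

Tick 1: prefer A, take ingot from A; A=[keg] B=[node,grate,shaft] C=[ingot]
Tick 2: prefer B, take node from B; A=[keg] B=[grate,shaft] C=[ingot,node]
Tick 3: prefer A, take keg from A; A=[-] B=[grate,shaft] C=[ingot,node,keg]
Tick 4: prefer B, take grate from B; A=[-] B=[shaft] C=[ingot,node,keg,grate]

Answer: B grate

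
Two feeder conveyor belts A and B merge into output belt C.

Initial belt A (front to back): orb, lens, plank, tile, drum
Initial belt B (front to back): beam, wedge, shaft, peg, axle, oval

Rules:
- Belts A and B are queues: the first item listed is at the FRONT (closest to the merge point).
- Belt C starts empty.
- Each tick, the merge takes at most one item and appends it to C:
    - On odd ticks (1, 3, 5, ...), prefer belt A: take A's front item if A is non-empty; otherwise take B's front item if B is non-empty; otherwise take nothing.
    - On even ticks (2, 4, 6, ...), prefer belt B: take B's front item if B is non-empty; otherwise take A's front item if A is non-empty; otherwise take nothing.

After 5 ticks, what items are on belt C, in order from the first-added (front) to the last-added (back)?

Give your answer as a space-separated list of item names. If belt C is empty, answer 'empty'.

Tick 1: prefer A, take orb from A; A=[lens,plank,tile,drum] B=[beam,wedge,shaft,peg,axle,oval] C=[orb]
Tick 2: prefer B, take beam from B; A=[lens,plank,tile,drum] B=[wedge,shaft,peg,axle,oval] C=[orb,beam]
Tick 3: prefer A, take lens from A; A=[plank,tile,drum] B=[wedge,shaft,peg,axle,oval] C=[orb,beam,lens]
Tick 4: prefer B, take wedge from B; A=[plank,tile,drum] B=[shaft,peg,axle,oval] C=[orb,beam,lens,wedge]
Tick 5: prefer A, take plank from A; A=[tile,drum] B=[shaft,peg,axle,oval] C=[orb,beam,lens,wedge,plank]

Answer: orb beam lens wedge plank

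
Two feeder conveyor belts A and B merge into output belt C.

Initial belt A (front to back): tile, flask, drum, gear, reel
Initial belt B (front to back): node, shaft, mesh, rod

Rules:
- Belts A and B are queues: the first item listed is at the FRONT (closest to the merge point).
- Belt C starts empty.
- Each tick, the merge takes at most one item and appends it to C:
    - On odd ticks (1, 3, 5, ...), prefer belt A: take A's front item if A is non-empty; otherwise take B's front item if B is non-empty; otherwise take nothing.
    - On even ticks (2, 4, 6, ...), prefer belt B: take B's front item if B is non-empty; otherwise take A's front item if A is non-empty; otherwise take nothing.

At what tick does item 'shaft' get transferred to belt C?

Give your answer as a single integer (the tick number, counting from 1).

Answer: 4

Derivation:
Tick 1: prefer A, take tile from A; A=[flask,drum,gear,reel] B=[node,shaft,mesh,rod] C=[tile]
Tick 2: prefer B, take node from B; A=[flask,drum,gear,reel] B=[shaft,mesh,rod] C=[tile,node]
Tick 3: prefer A, take flask from A; A=[drum,gear,reel] B=[shaft,mesh,rod] C=[tile,node,flask]
Tick 4: prefer B, take shaft from B; A=[drum,gear,reel] B=[mesh,rod] C=[tile,node,flask,shaft]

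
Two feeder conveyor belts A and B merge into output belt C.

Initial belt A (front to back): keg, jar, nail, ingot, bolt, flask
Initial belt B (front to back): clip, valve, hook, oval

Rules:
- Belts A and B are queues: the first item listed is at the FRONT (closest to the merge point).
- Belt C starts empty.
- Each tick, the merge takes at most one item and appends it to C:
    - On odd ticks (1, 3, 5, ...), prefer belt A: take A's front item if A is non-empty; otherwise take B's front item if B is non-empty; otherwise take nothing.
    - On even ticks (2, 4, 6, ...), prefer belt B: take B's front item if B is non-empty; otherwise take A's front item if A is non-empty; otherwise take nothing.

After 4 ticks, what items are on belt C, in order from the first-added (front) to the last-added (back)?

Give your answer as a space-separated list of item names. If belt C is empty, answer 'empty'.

Answer: keg clip jar valve

Derivation:
Tick 1: prefer A, take keg from A; A=[jar,nail,ingot,bolt,flask] B=[clip,valve,hook,oval] C=[keg]
Tick 2: prefer B, take clip from B; A=[jar,nail,ingot,bolt,flask] B=[valve,hook,oval] C=[keg,clip]
Tick 3: prefer A, take jar from A; A=[nail,ingot,bolt,flask] B=[valve,hook,oval] C=[keg,clip,jar]
Tick 4: prefer B, take valve from B; A=[nail,ingot,bolt,flask] B=[hook,oval] C=[keg,clip,jar,valve]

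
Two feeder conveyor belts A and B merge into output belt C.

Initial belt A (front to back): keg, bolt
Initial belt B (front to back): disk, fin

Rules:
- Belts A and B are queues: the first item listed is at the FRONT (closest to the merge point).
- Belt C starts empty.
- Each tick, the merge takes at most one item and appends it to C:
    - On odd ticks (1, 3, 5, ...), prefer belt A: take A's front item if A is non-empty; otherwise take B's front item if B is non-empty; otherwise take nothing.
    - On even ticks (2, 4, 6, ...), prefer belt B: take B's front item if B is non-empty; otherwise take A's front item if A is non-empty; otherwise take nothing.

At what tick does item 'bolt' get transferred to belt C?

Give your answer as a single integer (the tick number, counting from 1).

Answer: 3

Derivation:
Tick 1: prefer A, take keg from A; A=[bolt] B=[disk,fin] C=[keg]
Tick 2: prefer B, take disk from B; A=[bolt] B=[fin] C=[keg,disk]
Tick 3: prefer A, take bolt from A; A=[-] B=[fin] C=[keg,disk,bolt]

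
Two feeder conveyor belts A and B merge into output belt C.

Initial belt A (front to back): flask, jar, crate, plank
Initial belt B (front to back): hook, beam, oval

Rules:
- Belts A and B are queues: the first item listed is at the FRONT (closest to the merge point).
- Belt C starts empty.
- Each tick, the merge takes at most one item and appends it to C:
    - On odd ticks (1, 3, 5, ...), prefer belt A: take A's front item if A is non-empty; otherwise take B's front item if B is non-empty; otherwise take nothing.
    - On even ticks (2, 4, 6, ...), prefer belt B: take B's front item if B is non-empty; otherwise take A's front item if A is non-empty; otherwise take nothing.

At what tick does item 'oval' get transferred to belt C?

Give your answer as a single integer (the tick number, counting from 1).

Answer: 6

Derivation:
Tick 1: prefer A, take flask from A; A=[jar,crate,plank] B=[hook,beam,oval] C=[flask]
Tick 2: prefer B, take hook from B; A=[jar,crate,plank] B=[beam,oval] C=[flask,hook]
Tick 3: prefer A, take jar from A; A=[crate,plank] B=[beam,oval] C=[flask,hook,jar]
Tick 4: prefer B, take beam from B; A=[crate,plank] B=[oval] C=[flask,hook,jar,beam]
Tick 5: prefer A, take crate from A; A=[plank] B=[oval] C=[flask,hook,jar,beam,crate]
Tick 6: prefer B, take oval from B; A=[plank] B=[-] C=[flask,hook,jar,beam,crate,oval]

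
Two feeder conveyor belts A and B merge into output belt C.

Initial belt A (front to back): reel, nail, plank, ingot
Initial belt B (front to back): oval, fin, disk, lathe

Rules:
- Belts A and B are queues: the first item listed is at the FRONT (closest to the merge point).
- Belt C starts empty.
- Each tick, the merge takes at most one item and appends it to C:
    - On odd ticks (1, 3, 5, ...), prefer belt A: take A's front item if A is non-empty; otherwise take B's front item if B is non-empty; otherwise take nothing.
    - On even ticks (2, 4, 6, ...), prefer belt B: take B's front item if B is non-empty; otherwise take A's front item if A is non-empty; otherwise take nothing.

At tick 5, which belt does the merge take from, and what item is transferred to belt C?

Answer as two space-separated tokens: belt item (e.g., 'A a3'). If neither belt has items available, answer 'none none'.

Answer: A plank

Derivation:
Tick 1: prefer A, take reel from A; A=[nail,plank,ingot] B=[oval,fin,disk,lathe] C=[reel]
Tick 2: prefer B, take oval from B; A=[nail,plank,ingot] B=[fin,disk,lathe] C=[reel,oval]
Tick 3: prefer A, take nail from A; A=[plank,ingot] B=[fin,disk,lathe] C=[reel,oval,nail]
Tick 4: prefer B, take fin from B; A=[plank,ingot] B=[disk,lathe] C=[reel,oval,nail,fin]
Tick 5: prefer A, take plank from A; A=[ingot] B=[disk,lathe] C=[reel,oval,nail,fin,plank]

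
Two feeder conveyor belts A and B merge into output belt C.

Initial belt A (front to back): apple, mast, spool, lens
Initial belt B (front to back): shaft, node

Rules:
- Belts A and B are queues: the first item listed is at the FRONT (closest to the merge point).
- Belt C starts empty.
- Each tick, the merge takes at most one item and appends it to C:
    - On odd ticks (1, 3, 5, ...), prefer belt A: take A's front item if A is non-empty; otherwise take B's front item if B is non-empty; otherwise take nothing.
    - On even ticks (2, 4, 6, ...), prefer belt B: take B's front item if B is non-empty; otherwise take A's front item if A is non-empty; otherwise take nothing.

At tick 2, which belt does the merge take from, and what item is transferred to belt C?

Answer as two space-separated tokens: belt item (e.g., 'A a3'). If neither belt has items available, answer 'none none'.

Tick 1: prefer A, take apple from A; A=[mast,spool,lens] B=[shaft,node] C=[apple]
Tick 2: prefer B, take shaft from B; A=[mast,spool,lens] B=[node] C=[apple,shaft]

Answer: B shaft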